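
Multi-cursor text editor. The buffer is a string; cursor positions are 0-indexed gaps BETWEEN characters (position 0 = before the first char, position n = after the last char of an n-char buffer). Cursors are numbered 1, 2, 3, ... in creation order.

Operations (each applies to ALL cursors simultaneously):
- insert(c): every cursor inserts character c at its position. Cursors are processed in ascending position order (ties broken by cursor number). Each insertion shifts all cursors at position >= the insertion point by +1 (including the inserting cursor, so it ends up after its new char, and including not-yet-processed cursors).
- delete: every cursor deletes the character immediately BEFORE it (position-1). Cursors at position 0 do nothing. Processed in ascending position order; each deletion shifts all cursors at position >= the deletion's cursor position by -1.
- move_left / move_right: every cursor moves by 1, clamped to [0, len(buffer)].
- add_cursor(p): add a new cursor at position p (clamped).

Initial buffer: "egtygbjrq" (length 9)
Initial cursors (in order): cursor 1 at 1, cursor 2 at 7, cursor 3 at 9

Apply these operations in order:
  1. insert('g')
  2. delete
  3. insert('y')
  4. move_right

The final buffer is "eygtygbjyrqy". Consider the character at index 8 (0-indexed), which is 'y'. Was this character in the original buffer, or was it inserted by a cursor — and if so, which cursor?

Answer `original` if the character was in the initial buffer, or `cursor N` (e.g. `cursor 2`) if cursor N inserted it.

Answer: cursor 2

Derivation:
After op 1 (insert('g')): buffer="eggtygbjgrqg" (len 12), cursors c1@2 c2@9 c3@12, authorship .1......2..3
After op 2 (delete): buffer="egtygbjrq" (len 9), cursors c1@1 c2@7 c3@9, authorship .........
After op 3 (insert('y')): buffer="eygtygbjyrqy" (len 12), cursors c1@2 c2@9 c3@12, authorship .1......2..3
After op 4 (move_right): buffer="eygtygbjyrqy" (len 12), cursors c1@3 c2@10 c3@12, authorship .1......2..3
Authorship (.=original, N=cursor N): . 1 . . . . . . 2 . . 3
Index 8: author = 2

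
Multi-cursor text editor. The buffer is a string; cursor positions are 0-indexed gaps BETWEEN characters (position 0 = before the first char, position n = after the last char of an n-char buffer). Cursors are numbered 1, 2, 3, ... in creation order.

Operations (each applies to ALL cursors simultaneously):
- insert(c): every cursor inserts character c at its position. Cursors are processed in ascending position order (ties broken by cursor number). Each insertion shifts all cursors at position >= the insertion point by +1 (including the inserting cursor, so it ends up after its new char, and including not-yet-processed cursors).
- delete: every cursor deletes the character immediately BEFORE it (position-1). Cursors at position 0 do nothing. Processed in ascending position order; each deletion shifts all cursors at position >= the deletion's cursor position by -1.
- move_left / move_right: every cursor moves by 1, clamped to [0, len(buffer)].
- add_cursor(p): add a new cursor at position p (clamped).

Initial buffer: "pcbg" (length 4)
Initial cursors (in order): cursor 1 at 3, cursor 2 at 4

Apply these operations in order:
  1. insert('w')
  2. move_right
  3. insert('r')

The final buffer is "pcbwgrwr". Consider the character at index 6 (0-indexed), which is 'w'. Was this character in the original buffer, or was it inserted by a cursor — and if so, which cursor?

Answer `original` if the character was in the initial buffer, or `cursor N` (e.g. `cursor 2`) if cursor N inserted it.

Answer: cursor 2

Derivation:
After op 1 (insert('w')): buffer="pcbwgw" (len 6), cursors c1@4 c2@6, authorship ...1.2
After op 2 (move_right): buffer="pcbwgw" (len 6), cursors c1@5 c2@6, authorship ...1.2
After op 3 (insert('r')): buffer="pcbwgrwr" (len 8), cursors c1@6 c2@8, authorship ...1.122
Authorship (.=original, N=cursor N): . . . 1 . 1 2 2
Index 6: author = 2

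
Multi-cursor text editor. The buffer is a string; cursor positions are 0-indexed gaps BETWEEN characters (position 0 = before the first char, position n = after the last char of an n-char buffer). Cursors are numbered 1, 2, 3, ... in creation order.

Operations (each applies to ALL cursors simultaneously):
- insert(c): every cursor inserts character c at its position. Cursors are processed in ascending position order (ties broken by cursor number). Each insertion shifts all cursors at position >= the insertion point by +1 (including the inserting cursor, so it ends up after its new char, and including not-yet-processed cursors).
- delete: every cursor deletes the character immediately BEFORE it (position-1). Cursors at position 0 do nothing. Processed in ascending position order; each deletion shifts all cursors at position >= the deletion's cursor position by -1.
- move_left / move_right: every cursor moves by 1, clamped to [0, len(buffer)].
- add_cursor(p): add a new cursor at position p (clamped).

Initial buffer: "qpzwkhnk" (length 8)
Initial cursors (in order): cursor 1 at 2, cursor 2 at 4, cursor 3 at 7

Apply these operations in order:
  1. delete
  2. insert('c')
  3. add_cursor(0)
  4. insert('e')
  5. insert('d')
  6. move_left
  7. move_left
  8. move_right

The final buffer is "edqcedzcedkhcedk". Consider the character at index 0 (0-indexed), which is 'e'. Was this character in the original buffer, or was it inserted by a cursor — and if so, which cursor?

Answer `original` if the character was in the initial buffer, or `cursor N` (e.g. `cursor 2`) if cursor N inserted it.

Answer: cursor 4

Derivation:
After op 1 (delete): buffer="qzkhk" (len 5), cursors c1@1 c2@2 c3@4, authorship .....
After op 2 (insert('c')): buffer="qczckhck" (len 8), cursors c1@2 c2@4 c3@7, authorship .1.2..3.
After op 3 (add_cursor(0)): buffer="qczckhck" (len 8), cursors c4@0 c1@2 c2@4 c3@7, authorship .1.2..3.
After op 4 (insert('e')): buffer="eqcezcekhcek" (len 12), cursors c4@1 c1@4 c2@7 c3@11, authorship 4.11.22..33.
After op 5 (insert('d')): buffer="edqcedzcedkhcedk" (len 16), cursors c4@2 c1@6 c2@10 c3@15, authorship 44.111.222..333.
After op 6 (move_left): buffer="edqcedzcedkhcedk" (len 16), cursors c4@1 c1@5 c2@9 c3@14, authorship 44.111.222..333.
After op 7 (move_left): buffer="edqcedzcedkhcedk" (len 16), cursors c4@0 c1@4 c2@8 c3@13, authorship 44.111.222..333.
After op 8 (move_right): buffer="edqcedzcedkhcedk" (len 16), cursors c4@1 c1@5 c2@9 c3@14, authorship 44.111.222..333.
Authorship (.=original, N=cursor N): 4 4 . 1 1 1 . 2 2 2 . . 3 3 3 .
Index 0: author = 4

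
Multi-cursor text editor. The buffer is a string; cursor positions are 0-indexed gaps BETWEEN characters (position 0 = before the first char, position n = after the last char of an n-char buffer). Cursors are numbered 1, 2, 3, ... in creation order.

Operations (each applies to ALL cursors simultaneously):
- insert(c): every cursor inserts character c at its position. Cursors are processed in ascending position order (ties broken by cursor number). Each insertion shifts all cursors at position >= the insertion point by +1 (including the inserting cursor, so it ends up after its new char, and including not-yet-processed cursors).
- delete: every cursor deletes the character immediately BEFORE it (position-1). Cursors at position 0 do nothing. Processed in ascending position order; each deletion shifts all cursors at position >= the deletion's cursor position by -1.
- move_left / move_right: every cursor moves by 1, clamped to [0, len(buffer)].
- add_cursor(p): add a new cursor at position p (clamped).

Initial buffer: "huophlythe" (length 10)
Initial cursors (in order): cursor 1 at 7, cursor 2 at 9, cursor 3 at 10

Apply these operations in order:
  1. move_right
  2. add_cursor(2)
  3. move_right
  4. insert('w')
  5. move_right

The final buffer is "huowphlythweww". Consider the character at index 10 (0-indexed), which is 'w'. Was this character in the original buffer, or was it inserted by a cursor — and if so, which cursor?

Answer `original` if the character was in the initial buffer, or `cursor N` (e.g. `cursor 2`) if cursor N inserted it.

After op 1 (move_right): buffer="huophlythe" (len 10), cursors c1@8 c2@10 c3@10, authorship ..........
After op 2 (add_cursor(2)): buffer="huophlythe" (len 10), cursors c4@2 c1@8 c2@10 c3@10, authorship ..........
After op 3 (move_right): buffer="huophlythe" (len 10), cursors c4@3 c1@9 c2@10 c3@10, authorship ..........
After op 4 (insert('w')): buffer="huowphlythweww" (len 14), cursors c4@4 c1@11 c2@14 c3@14, authorship ...4......1.23
After op 5 (move_right): buffer="huowphlythweww" (len 14), cursors c4@5 c1@12 c2@14 c3@14, authorship ...4......1.23
Authorship (.=original, N=cursor N): . . . 4 . . . . . . 1 . 2 3
Index 10: author = 1

Answer: cursor 1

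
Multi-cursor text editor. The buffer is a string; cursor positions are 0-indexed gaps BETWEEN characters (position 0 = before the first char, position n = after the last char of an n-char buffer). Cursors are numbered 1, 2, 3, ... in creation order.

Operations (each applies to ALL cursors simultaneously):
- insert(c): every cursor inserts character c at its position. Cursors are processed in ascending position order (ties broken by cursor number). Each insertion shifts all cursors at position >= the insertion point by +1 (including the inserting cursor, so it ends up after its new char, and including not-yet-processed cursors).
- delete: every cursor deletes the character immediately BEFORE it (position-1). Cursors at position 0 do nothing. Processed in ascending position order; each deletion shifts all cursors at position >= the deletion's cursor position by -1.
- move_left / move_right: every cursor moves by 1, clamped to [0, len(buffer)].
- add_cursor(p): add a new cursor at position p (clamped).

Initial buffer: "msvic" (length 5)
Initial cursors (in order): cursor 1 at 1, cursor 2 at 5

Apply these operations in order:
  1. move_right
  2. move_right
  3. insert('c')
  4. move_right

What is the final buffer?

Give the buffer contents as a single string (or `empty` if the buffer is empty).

Answer: msvcicc

Derivation:
After op 1 (move_right): buffer="msvic" (len 5), cursors c1@2 c2@5, authorship .....
After op 2 (move_right): buffer="msvic" (len 5), cursors c1@3 c2@5, authorship .....
After op 3 (insert('c')): buffer="msvcicc" (len 7), cursors c1@4 c2@7, authorship ...1..2
After op 4 (move_right): buffer="msvcicc" (len 7), cursors c1@5 c2@7, authorship ...1..2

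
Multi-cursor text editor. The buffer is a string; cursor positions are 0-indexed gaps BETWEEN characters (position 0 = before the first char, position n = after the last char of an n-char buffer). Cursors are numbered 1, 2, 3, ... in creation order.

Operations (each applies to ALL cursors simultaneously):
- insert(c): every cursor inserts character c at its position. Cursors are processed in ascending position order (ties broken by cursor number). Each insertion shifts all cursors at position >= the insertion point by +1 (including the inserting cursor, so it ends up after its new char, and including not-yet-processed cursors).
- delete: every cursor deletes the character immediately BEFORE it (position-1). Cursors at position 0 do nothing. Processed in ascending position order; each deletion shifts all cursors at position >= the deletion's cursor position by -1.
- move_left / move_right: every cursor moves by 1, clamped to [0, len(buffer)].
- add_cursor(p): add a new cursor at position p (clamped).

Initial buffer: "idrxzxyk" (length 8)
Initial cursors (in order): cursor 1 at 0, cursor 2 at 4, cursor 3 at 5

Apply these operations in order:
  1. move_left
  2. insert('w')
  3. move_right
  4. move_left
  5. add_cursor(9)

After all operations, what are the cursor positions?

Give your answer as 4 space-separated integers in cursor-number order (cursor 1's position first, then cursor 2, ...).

After op 1 (move_left): buffer="idrxzxyk" (len 8), cursors c1@0 c2@3 c3@4, authorship ........
After op 2 (insert('w')): buffer="widrwxwzxyk" (len 11), cursors c1@1 c2@5 c3@7, authorship 1...2.3....
After op 3 (move_right): buffer="widrwxwzxyk" (len 11), cursors c1@2 c2@6 c3@8, authorship 1...2.3....
After op 4 (move_left): buffer="widrwxwzxyk" (len 11), cursors c1@1 c2@5 c3@7, authorship 1...2.3....
After op 5 (add_cursor(9)): buffer="widrwxwzxyk" (len 11), cursors c1@1 c2@5 c3@7 c4@9, authorship 1...2.3....

Answer: 1 5 7 9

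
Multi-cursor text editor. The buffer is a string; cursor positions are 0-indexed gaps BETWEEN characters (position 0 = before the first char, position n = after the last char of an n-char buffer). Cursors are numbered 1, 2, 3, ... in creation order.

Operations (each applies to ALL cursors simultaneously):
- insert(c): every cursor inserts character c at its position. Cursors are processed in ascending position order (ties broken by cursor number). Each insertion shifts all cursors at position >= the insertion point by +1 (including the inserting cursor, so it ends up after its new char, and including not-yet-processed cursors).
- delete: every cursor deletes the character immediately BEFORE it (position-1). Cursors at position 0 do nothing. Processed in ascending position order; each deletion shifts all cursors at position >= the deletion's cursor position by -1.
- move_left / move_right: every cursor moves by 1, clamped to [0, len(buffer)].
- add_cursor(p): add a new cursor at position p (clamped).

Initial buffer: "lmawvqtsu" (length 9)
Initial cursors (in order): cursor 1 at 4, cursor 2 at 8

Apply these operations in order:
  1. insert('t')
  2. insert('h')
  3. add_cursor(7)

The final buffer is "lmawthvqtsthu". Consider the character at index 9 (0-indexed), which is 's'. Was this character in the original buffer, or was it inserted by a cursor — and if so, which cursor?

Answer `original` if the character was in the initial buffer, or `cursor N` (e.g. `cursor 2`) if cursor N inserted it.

Answer: original

Derivation:
After op 1 (insert('t')): buffer="lmawtvqtstu" (len 11), cursors c1@5 c2@10, authorship ....1....2.
After op 2 (insert('h')): buffer="lmawthvqtsthu" (len 13), cursors c1@6 c2@12, authorship ....11....22.
After op 3 (add_cursor(7)): buffer="lmawthvqtsthu" (len 13), cursors c1@6 c3@7 c2@12, authorship ....11....22.
Authorship (.=original, N=cursor N): . . . . 1 1 . . . . 2 2 .
Index 9: author = original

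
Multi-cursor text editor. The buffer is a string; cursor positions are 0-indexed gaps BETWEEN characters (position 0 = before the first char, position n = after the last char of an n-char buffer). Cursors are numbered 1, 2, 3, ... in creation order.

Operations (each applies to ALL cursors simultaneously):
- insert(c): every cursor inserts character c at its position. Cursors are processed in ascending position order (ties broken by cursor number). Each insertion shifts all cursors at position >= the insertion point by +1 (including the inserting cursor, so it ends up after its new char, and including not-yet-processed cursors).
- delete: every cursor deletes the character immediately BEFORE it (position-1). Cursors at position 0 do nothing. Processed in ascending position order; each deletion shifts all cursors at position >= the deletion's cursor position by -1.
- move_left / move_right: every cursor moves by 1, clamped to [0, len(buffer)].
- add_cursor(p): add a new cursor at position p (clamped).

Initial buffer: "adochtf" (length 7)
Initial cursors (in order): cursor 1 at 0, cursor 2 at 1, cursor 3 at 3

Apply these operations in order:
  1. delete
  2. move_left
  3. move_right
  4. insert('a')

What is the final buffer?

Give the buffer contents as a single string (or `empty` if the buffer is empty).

After op 1 (delete): buffer="dchtf" (len 5), cursors c1@0 c2@0 c3@1, authorship .....
After op 2 (move_left): buffer="dchtf" (len 5), cursors c1@0 c2@0 c3@0, authorship .....
After op 3 (move_right): buffer="dchtf" (len 5), cursors c1@1 c2@1 c3@1, authorship .....
After op 4 (insert('a')): buffer="daaachtf" (len 8), cursors c1@4 c2@4 c3@4, authorship .123....

Answer: daaachtf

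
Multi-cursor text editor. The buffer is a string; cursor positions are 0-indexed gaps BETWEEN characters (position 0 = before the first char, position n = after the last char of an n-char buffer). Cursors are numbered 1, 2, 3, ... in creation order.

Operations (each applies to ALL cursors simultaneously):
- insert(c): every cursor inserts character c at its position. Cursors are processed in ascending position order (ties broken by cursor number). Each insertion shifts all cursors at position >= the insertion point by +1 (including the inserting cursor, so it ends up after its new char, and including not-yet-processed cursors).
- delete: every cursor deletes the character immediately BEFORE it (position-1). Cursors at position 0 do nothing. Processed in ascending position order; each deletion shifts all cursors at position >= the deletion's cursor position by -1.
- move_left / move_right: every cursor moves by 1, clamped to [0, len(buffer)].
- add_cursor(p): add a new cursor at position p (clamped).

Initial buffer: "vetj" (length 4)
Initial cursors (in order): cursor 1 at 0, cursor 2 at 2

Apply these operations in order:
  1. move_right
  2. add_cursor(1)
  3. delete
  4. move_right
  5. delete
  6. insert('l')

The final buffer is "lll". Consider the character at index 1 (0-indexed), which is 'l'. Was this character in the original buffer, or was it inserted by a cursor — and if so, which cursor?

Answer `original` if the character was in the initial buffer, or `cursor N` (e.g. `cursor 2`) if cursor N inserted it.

After op 1 (move_right): buffer="vetj" (len 4), cursors c1@1 c2@3, authorship ....
After op 2 (add_cursor(1)): buffer="vetj" (len 4), cursors c1@1 c3@1 c2@3, authorship ....
After op 3 (delete): buffer="ej" (len 2), cursors c1@0 c3@0 c2@1, authorship ..
After op 4 (move_right): buffer="ej" (len 2), cursors c1@1 c3@1 c2@2, authorship ..
After op 5 (delete): buffer="" (len 0), cursors c1@0 c2@0 c3@0, authorship 
After op 6 (insert('l')): buffer="lll" (len 3), cursors c1@3 c2@3 c3@3, authorship 123
Authorship (.=original, N=cursor N): 1 2 3
Index 1: author = 2

Answer: cursor 2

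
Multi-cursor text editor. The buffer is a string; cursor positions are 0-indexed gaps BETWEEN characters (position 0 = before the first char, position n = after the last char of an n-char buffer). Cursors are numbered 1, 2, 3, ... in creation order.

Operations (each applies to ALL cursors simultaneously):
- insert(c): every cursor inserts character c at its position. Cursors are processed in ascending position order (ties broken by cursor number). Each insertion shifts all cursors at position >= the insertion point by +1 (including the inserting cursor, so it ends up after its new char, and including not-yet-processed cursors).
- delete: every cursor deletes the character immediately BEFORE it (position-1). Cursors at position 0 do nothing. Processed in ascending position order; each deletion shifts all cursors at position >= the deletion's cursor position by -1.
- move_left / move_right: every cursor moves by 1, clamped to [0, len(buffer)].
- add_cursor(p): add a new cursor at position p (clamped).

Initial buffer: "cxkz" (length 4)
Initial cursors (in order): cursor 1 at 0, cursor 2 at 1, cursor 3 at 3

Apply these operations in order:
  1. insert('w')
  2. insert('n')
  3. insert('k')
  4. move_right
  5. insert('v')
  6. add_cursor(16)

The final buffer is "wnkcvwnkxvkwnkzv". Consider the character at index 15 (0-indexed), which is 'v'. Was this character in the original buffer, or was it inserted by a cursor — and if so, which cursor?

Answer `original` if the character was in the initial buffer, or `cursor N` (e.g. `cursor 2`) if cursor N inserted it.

After op 1 (insert('w')): buffer="wcwxkwz" (len 7), cursors c1@1 c2@3 c3@6, authorship 1.2..3.
After op 2 (insert('n')): buffer="wncwnxkwnz" (len 10), cursors c1@2 c2@5 c3@9, authorship 11.22..33.
After op 3 (insert('k')): buffer="wnkcwnkxkwnkz" (len 13), cursors c1@3 c2@7 c3@12, authorship 111.222..333.
After op 4 (move_right): buffer="wnkcwnkxkwnkz" (len 13), cursors c1@4 c2@8 c3@13, authorship 111.222..333.
After op 5 (insert('v')): buffer="wnkcvwnkxvkwnkzv" (len 16), cursors c1@5 c2@10 c3@16, authorship 111.1222.2.333.3
After op 6 (add_cursor(16)): buffer="wnkcvwnkxvkwnkzv" (len 16), cursors c1@5 c2@10 c3@16 c4@16, authorship 111.1222.2.333.3
Authorship (.=original, N=cursor N): 1 1 1 . 1 2 2 2 . 2 . 3 3 3 . 3
Index 15: author = 3

Answer: cursor 3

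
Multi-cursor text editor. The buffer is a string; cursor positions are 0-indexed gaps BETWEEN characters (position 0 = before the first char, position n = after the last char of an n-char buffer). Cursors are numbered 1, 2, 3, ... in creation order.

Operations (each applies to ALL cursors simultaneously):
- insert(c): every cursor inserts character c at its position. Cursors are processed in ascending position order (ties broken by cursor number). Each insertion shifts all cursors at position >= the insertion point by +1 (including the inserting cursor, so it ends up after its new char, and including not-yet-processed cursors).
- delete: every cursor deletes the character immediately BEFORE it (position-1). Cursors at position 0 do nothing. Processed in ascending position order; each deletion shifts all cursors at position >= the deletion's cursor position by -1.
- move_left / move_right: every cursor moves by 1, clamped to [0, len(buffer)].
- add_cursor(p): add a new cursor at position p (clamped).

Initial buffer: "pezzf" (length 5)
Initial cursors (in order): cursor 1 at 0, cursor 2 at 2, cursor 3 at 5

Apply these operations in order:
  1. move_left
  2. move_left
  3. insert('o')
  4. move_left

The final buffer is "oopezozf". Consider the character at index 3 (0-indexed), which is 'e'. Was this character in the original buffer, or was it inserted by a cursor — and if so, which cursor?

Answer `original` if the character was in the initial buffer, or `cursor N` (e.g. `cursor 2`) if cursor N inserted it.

After op 1 (move_left): buffer="pezzf" (len 5), cursors c1@0 c2@1 c3@4, authorship .....
After op 2 (move_left): buffer="pezzf" (len 5), cursors c1@0 c2@0 c3@3, authorship .....
After op 3 (insert('o')): buffer="oopezozf" (len 8), cursors c1@2 c2@2 c3@6, authorship 12...3..
After op 4 (move_left): buffer="oopezozf" (len 8), cursors c1@1 c2@1 c3@5, authorship 12...3..
Authorship (.=original, N=cursor N): 1 2 . . . 3 . .
Index 3: author = original

Answer: original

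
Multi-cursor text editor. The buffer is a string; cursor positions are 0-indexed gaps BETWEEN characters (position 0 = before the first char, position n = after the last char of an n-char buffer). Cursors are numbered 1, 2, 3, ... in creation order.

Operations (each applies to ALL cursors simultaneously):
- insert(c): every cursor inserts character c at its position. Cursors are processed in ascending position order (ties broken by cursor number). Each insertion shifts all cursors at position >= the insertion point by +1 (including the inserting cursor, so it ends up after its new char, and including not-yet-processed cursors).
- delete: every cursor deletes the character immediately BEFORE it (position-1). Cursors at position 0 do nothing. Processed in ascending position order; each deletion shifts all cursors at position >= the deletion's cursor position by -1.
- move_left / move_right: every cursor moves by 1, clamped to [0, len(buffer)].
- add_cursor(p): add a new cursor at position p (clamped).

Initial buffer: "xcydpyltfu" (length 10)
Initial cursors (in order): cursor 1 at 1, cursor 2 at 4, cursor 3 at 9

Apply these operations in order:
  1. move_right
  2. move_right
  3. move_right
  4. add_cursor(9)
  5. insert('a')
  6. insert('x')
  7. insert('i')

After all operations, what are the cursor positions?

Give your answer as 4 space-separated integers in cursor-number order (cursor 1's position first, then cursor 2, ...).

Answer: 7 13 22 18

Derivation:
After op 1 (move_right): buffer="xcydpyltfu" (len 10), cursors c1@2 c2@5 c3@10, authorship ..........
After op 2 (move_right): buffer="xcydpyltfu" (len 10), cursors c1@3 c2@6 c3@10, authorship ..........
After op 3 (move_right): buffer="xcydpyltfu" (len 10), cursors c1@4 c2@7 c3@10, authorship ..........
After op 4 (add_cursor(9)): buffer="xcydpyltfu" (len 10), cursors c1@4 c2@7 c4@9 c3@10, authorship ..........
After op 5 (insert('a')): buffer="xcydapylatfaua" (len 14), cursors c1@5 c2@9 c4@12 c3@14, authorship ....1...2..4.3
After op 6 (insert('x')): buffer="xcydaxpylaxtfaxuax" (len 18), cursors c1@6 c2@11 c4@15 c3@18, authorship ....11...22..44.33
After op 7 (insert('i')): buffer="xcydaxipylaxitfaxiuaxi" (len 22), cursors c1@7 c2@13 c4@18 c3@22, authorship ....111...222..444.333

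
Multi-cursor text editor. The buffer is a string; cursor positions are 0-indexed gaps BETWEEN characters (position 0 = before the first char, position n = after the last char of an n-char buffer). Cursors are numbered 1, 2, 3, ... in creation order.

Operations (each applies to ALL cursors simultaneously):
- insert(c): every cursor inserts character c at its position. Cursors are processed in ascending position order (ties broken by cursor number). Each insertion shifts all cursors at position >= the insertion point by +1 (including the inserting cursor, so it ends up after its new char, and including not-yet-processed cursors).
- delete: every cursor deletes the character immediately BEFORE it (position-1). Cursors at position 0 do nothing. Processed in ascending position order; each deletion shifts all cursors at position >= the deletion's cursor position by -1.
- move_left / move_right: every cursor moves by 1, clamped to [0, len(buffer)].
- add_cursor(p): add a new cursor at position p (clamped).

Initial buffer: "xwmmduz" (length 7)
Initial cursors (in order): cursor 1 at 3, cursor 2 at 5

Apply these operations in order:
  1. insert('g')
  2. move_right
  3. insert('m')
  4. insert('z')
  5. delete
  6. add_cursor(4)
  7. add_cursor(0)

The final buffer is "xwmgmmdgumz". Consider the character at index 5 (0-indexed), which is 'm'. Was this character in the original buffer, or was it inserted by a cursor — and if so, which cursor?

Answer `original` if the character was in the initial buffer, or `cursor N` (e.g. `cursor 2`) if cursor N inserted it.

Answer: cursor 1

Derivation:
After op 1 (insert('g')): buffer="xwmgmdguz" (len 9), cursors c1@4 c2@7, authorship ...1..2..
After op 2 (move_right): buffer="xwmgmdguz" (len 9), cursors c1@5 c2@8, authorship ...1..2..
After op 3 (insert('m')): buffer="xwmgmmdgumz" (len 11), cursors c1@6 c2@10, authorship ...1.1.2.2.
After op 4 (insert('z')): buffer="xwmgmmzdgumzz" (len 13), cursors c1@7 c2@12, authorship ...1.11.2.22.
After op 5 (delete): buffer="xwmgmmdgumz" (len 11), cursors c1@6 c2@10, authorship ...1.1.2.2.
After op 6 (add_cursor(4)): buffer="xwmgmmdgumz" (len 11), cursors c3@4 c1@6 c2@10, authorship ...1.1.2.2.
After op 7 (add_cursor(0)): buffer="xwmgmmdgumz" (len 11), cursors c4@0 c3@4 c1@6 c2@10, authorship ...1.1.2.2.
Authorship (.=original, N=cursor N): . . . 1 . 1 . 2 . 2 .
Index 5: author = 1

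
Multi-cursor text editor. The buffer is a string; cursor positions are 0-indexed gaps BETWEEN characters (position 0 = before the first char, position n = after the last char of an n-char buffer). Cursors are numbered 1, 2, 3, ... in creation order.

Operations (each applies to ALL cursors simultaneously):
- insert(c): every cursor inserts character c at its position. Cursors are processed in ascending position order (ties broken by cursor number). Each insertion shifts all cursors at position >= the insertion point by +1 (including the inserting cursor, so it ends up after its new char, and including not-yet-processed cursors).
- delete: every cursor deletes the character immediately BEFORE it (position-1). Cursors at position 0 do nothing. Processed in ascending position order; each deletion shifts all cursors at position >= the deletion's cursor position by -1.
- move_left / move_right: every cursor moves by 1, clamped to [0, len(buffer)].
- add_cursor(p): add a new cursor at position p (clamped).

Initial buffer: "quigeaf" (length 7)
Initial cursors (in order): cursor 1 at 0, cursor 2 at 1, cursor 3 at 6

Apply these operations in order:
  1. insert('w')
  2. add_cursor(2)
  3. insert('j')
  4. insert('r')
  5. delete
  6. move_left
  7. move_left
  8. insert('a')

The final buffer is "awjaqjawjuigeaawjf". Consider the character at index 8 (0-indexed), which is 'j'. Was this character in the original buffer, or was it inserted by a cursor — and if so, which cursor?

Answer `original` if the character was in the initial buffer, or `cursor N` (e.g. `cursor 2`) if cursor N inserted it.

Answer: cursor 2

Derivation:
After op 1 (insert('w')): buffer="wqwuigeawf" (len 10), cursors c1@1 c2@3 c3@9, authorship 1.2.....3.
After op 2 (add_cursor(2)): buffer="wqwuigeawf" (len 10), cursors c1@1 c4@2 c2@3 c3@9, authorship 1.2.....3.
After op 3 (insert('j')): buffer="wjqjwjuigeawjf" (len 14), cursors c1@2 c4@4 c2@6 c3@13, authorship 11.422.....33.
After op 4 (insert('r')): buffer="wjrqjrwjruigeawjrf" (len 18), cursors c1@3 c4@6 c2@9 c3@17, authorship 111.44222.....333.
After op 5 (delete): buffer="wjqjwjuigeawjf" (len 14), cursors c1@2 c4@4 c2@6 c3@13, authorship 11.422.....33.
After op 6 (move_left): buffer="wjqjwjuigeawjf" (len 14), cursors c1@1 c4@3 c2@5 c3@12, authorship 11.422.....33.
After op 7 (move_left): buffer="wjqjwjuigeawjf" (len 14), cursors c1@0 c4@2 c2@4 c3@11, authorship 11.422.....33.
After op 8 (insert('a')): buffer="awjaqjawjuigeaawjf" (len 18), cursors c1@1 c4@4 c2@7 c3@15, authorship 1114.4222.....333.
Authorship (.=original, N=cursor N): 1 1 1 4 . 4 2 2 2 . . . . . 3 3 3 .
Index 8: author = 2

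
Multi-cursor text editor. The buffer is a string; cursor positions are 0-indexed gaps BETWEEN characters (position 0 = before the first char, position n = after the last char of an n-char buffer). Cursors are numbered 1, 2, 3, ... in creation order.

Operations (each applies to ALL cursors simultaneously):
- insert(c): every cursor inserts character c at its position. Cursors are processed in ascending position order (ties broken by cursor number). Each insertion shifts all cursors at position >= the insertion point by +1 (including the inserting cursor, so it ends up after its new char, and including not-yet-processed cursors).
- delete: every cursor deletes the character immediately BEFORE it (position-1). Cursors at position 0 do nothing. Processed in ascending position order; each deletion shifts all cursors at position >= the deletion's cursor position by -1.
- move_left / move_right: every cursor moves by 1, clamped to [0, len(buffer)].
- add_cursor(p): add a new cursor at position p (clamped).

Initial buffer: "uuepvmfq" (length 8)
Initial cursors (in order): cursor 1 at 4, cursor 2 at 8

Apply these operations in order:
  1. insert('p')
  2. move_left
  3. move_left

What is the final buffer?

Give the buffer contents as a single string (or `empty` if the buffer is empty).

After op 1 (insert('p')): buffer="uueppvmfqp" (len 10), cursors c1@5 c2@10, authorship ....1....2
After op 2 (move_left): buffer="uueppvmfqp" (len 10), cursors c1@4 c2@9, authorship ....1....2
After op 3 (move_left): buffer="uueppvmfqp" (len 10), cursors c1@3 c2@8, authorship ....1....2

Answer: uueppvmfqp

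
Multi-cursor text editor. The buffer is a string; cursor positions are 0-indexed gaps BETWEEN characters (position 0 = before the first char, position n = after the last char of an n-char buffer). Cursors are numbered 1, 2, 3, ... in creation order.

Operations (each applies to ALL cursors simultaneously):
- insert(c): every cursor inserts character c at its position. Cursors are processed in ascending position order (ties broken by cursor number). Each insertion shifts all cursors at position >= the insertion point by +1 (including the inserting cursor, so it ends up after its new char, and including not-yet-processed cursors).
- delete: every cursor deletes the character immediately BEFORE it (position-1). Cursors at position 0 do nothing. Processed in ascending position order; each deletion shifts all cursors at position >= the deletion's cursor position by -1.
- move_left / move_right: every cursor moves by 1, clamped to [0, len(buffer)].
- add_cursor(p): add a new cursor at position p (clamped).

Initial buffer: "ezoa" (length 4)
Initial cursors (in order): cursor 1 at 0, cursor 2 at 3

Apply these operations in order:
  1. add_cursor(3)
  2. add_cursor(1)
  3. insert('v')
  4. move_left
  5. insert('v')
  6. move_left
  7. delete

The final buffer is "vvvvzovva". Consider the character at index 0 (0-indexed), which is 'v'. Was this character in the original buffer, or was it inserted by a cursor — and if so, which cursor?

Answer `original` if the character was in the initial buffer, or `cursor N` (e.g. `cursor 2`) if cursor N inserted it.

Answer: cursor 1

Derivation:
After op 1 (add_cursor(3)): buffer="ezoa" (len 4), cursors c1@0 c2@3 c3@3, authorship ....
After op 2 (add_cursor(1)): buffer="ezoa" (len 4), cursors c1@0 c4@1 c2@3 c3@3, authorship ....
After op 3 (insert('v')): buffer="vevzovva" (len 8), cursors c1@1 c4@3 c2@7 c3@7, authorship 1.4..23.
After op 4 (move_left): buffer="vevzovva" (len 8), cursors c1@0 c4@2 c2@6 c3@6, authorship 1.4..23.
After op 5 (insert('v')): buffer="vvevvzovvvva" (len 12), cursors c1@1 c4@4 c2@10 c3@10, authorship 11.44..2233.
After op 6 (move_left): buffer="vvevvzovvvva" (len 12), cursors c1@0 c4@3 c2@9 c3@9, authorship 11.44..2233.
After op 7 (delete): buffer="vvvvzovva" (len 9), cursors c1@0 c4@2 c2@6 c3@6, authorship 1144..33.
Authorship (.=original, N=cursor N): 1 1 4 4 . . 3 3 .
Index 0: author = 1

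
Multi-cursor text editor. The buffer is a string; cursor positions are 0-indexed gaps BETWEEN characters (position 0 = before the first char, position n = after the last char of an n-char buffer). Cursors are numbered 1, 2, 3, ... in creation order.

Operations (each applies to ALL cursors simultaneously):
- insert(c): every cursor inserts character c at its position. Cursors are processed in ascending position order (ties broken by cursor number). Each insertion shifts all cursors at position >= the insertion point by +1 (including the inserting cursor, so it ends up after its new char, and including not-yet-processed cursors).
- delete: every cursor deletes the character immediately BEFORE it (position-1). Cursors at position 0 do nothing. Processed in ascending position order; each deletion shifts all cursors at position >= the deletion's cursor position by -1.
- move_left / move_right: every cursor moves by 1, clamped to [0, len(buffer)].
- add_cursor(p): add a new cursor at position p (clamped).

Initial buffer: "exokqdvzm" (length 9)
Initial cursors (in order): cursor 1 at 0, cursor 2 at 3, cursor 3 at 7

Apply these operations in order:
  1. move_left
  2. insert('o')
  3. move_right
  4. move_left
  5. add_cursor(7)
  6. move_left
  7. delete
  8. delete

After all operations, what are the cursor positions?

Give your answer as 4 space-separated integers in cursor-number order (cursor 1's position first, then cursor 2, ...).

After op 1 (move_left): buffer="exokqdvzm" (len 9), cursors c1@0 c2@2 c3@6, authorship .........
After op 2 (insert('o')): buffer="oexookqdovzm" (len 12), cursors c1@1 c2@4 c3@9, authorship 1..2....3...
After op 3 (move_right): buffer="oexookqdovzm" (len 12), cursors c1@2 c2@5 c3@10, authorship 1..2....3...
After op 4 (move_left): buffer="oexookqdovzm" (len 12), cursors c1@1 c2@4 c3@9, authorship 1..2....3...
After op 5 (add_cursor(7)): buffer="oexookqdovzm" (len 12), cursors c1@1 c2@4 c4@7 c3@9, authorship 1..2....3...
After op 6 (move_left): buffer="oexookqdovzm" (len 12), cursors c1@0 c2@3 c4@6 c3@8, authorship 1..2....3...
After op 7 (delete): buffer="oeooqovzm" (len 9), cursors c1@0 c2@2 c4@4 c3@5, authorship 1.2..3...
After op 8 (delete): buffer="ooovzm" (len 6), cursors c1@0 c2@1 c3@2 c4@2, authorship 123...

Answer: 0 1 2 2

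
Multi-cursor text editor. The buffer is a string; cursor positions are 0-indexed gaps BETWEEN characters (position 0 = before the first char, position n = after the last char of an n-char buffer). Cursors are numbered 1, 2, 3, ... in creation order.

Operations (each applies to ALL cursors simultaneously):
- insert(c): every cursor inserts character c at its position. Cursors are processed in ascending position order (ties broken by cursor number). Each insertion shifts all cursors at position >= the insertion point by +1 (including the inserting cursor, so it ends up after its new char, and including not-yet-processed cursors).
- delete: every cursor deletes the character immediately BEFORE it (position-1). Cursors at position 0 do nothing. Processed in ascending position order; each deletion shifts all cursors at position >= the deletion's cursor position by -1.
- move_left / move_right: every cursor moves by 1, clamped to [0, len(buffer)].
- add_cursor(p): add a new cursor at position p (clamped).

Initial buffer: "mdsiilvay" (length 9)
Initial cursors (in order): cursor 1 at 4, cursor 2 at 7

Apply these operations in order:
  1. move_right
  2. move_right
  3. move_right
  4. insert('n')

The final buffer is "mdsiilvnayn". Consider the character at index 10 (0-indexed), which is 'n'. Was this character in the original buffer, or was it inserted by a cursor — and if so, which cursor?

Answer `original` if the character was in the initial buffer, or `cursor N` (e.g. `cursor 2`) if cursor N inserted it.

After op 1 (move_right): buffer="mdsiilvay" (len 9), cursors c1@5 c2@8, authorship .........
After op 2 (move_right): buffer="mdsiilvay" (len 9), cursors c1@6 c2@9, authorship .........
After op 3 (move_right): buffer="mdsiilvay" (len 9), cursors c1@7 c2@9, authorship .........
After op 4 (insert('n')): buffer="mdsiilvnayn" (len 11), cursors c1@8 c2@11, authorship .......1..2
Authorship (.=original, N=cursor N): . . . . . . . 1 . . 2
Index 10: author = 2

Answer: cursor 2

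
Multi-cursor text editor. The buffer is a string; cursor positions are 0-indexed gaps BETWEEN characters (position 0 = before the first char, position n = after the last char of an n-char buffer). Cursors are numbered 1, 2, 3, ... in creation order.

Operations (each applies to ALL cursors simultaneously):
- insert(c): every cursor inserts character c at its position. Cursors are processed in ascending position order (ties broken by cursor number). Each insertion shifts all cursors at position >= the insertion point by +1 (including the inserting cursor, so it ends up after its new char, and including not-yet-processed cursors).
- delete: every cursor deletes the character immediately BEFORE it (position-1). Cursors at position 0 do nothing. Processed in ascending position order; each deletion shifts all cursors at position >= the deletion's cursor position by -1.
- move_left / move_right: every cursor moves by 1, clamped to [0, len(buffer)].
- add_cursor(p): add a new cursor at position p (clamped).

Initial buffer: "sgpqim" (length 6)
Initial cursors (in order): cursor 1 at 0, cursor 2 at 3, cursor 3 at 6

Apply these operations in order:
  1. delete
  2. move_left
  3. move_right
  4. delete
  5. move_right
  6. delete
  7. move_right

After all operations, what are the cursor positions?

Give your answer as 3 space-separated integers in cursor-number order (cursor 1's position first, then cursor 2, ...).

Answer: 0 0 0

Derivation:
After op 1 (delete): buffer="sgqi" (len 4), cursors c1@0 c2@2 c3@4, authorship ....
After op 2 (move_left): buffer="sgqi" (len 4), cursors c1@0 c2@1 c3@3, authorship ....
After op 3 (move_right): buffer="sgqi" (len 4), cursors c1@1 c2@2 c3@4, authorship ....
After op 4 (delete): buffer="q" (len 1), cursors c1@0 c2@0 c3@1, authorship .
After op 5 (move_right): buffer="q" (len 1), cursors c1@1 c2@1 c3@1, authorship .
After op 6 (delete): buffer="" (len 0), cursors c1@0 c2@0 c3@0, authorship 
After op 7 (move_right): buffer="" (len 0), cursors c1@0 c2@0 c3@0, authorship 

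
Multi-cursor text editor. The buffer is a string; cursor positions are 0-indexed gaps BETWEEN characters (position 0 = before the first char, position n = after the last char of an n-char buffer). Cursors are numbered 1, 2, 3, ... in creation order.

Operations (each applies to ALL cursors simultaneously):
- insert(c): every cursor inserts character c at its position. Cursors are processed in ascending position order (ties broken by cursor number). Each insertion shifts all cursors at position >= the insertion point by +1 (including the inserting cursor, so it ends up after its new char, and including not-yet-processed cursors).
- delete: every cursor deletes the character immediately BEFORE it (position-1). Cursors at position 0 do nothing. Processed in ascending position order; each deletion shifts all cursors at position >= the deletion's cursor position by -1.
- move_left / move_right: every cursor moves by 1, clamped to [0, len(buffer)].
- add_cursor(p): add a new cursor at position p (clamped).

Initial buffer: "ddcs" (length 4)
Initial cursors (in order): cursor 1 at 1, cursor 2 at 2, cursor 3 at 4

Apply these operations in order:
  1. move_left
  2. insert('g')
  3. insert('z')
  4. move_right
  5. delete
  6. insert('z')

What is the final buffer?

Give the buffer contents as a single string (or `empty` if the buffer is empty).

Answer: gzzgzzcgzz

Derivation:
After op 1 (move_left): buffer="ddcs" (len 4), cursors c1@0 c2@1 c3@3, authorship ....
After op 2 (insert('g')): buffer="gdgdcgs" (len 7), cursors c1@1 c2@3 c3@6, authorship 1.2..3.
After op 3 (insert('z')): buffer="gzdgzdcgzs" (len 10), cursors c1@2 c2@5 c3@9, authorship 11.22..33.
After op 4 (move_right): buffer="gzdgzdcgzs" (len 10), cursors c1@3 c2@6 c3@10, authorship 11.22..33.
After op 5 (delete): buffer="gzgzcgz" (len 7), cursors c1@2 c2@4 c3@7, authorship 1122.33
After op 6 (insert('z')): buffer="gzzgzzcgzz" (len 10), cursors c1@3 c2@6 c3@10, authorship 111222.333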